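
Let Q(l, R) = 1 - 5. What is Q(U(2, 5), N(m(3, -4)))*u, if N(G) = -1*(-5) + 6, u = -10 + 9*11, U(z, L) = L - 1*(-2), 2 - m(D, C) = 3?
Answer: -356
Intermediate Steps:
m(D, C) = -1 (m(D, C) = 2 - 1*3 = 2 - 3 = -1)
U(z, L) = 2 + L (U(z, L) = L + 2 = 2 + L)
u = 89 (u = -10 + 99 = 89)
N(G) = 11 (N(G) = 5 + 6 = 11)
Q(l, R) = -4
Q(U(2, 5), N(m(3, -4)))*u = -4*89 = -356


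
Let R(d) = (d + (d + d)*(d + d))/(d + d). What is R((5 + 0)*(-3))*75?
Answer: -4425/2 ≈ -2212.5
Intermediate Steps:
R(d) = (d + 4*d²)/(2*d) (R(d) = (d + (2*d)*(2*d))/((2*d)) = (d + 4*d²)*(1/(2*d)) = (d + 4*d²)/(2*d))
R((5 + 0)*(-3))*75 = (½ + 2*((5 + 0)*(-3)))*75 = (½ + 2*(5*(-3)))*75 = (½ + 2*(-15))*75 = (½ - 30)*75 = -59/2*75 = -4425/2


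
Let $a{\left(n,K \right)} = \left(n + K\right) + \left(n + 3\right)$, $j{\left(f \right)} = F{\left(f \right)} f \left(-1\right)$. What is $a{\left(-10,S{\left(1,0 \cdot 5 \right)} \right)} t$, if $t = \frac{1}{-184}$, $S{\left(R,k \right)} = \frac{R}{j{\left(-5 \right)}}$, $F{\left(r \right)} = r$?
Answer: $\frac{213}{2300} \approx 0.092609$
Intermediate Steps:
$j{\left(f \right)} = - f^{2}$ ($j{\left(f \right)} = f f \left(-1\right) = f^{2} \left(-1\right) = - f^{2}$)
$S{\left(R,k \right)} = - \frac{R}{25}$ ($S{\left(R,k \right)} = \frac{R}{\left(-1\right) \left(-5\right)^{2}} = \frac{R}{\left(-1\right) 25} = \frac{R}{-25} = R \left(- \frac{1}{25}\right) = - \frac{R}{25}$)
$a{\left(n,K \right)} = 3 + K + 2 n$ ($a{\left(n,K \right)} = \left(K + n\right) + \left(3 + n\right) = 3 + K + 2 n$)
$t = - \frac{1}{184} \approx -0.0054348$
$a{\left(-10,S{\left(1,0 \cdot 5 \right)} \right)} t = \left(3 - \frac{1}{25} + 2 \left(-10\right)\right) \left(- \frac{1}{184}\right) = \left(3 - \frac{1}{25} - 20\right) \left(- \frac{1}{184}\right) = \left(- \frac{426}{25}\right) \left(- \frac{1}{184}\right) = \frac{213}{2300}$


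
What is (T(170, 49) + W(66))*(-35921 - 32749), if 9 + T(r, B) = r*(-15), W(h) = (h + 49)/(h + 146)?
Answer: 18623063655/106 ≈ 1.7569e+8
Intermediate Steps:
W(h) = (49 + h)/(146 + h)
T(r, B) = -9 - 15*r (T(r, B) = -9 + r*(-15) = -9 - 15*r)
(T(170, 49) + W(66))*(-35921 - 32749) = ((-9 - 15*170) + (49 + 66)/(146 + 66))*(-35921 - 32749) = ((-9 - 2550) + 115/212)*(-68670) = (-2559 + (1/212)*115)*(-68670) = (-2559 + 115/212)*(-68670) = -542393/212*(-68670) = 18623063655/106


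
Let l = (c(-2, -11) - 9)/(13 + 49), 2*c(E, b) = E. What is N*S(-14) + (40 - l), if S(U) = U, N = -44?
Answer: 20341/31 ≈ 656.16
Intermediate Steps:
c(E, b) = E/2
l = -5/31 (l = ((½)*(-2) - 9)/(13 + 49) = (-1 - 9)/62 = -10*1/62 = -5/31 ≈ -0.16129)
N*S(-14) + (40 - l) = -44*(-14) + (40 - 1*(-5/31)) = 616 + (40 + 5/31) = 616 + 1245/31 = 20341/31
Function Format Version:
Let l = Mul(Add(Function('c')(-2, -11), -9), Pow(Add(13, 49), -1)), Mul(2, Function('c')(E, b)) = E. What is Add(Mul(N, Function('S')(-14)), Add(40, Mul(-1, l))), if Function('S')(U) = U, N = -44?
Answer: Rational(20341, 31) ≈ 656.16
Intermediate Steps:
Function('c')(E, b) = Mul(Rational(1, 2), E)
l = Rational(-5, 31) (l = Mul(Add(Mul(Rational(1, 2), -2), -9), Pow(Add(13, 49), -1)) = Mul(Add(-1, -9), Pow(62, -1)) = Mul(-10, Rational(1, 62)) = Rational(-5, 31) ≈ -0.16129)
Add(Mul(N, Function('S')(-14)), Add(40, Mul(-1, l))) = Add(Mul(-44, -14), Add(40, Mul(-1, Rational(-5, 31)))) = Add(616, Add(40, Rational(5, 31))) = Add(616, Rational(1245, 31)) = Rational(20341, 31)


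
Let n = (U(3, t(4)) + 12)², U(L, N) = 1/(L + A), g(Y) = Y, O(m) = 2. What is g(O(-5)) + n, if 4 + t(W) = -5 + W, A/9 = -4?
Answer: 158203/1089 ≈ 145.27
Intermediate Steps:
A = -36 (A = 9*(-4) = -36)
t(W) = -9 + W (t(W) = -4 + (-5 + W) = -9 + W)
U(L, N) = 1/(-36 + L) (U(L, N) = 1/(L - 36) = 1/(-36 + L))
n = 156025/1089 (n = (1/(-36 + 3) + 12)² = (1/(-33) + 12)² = (-1/33 + 12)² = (395/33)² = 156025/1089 ≈ 143.27)
g(O(-5)) + n = 2 + 156025/1089 = 158203/1089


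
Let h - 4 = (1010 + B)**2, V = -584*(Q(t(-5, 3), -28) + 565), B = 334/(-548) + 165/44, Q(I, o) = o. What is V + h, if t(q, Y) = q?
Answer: 214071614785/300304 ≈ 7.1285e+5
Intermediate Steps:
B = 1721/548 (B = 334*(-1/548) + 165*(1/44) = -167/274 + 15/4 = 1721/548 ≈ 3.1405)
V = -313608 (V = -584*(-28 + 565) = -584*537 = -313608)
h = 308249351617/300304 (h = 4 + (1010 + 1721/548)**2 = 4 + (555201/548)**2 = 4 + 308248150401/300304 = 308249351617/300304 ≈ 1.0265e+6)
V + h = -313608 + 308249351617/300304 = 214071614785/300304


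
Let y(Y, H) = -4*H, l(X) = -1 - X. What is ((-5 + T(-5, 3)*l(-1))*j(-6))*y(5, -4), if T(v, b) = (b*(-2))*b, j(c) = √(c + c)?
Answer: -160*I*√3 ≈ -277.13*I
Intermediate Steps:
j(c) = √2*√c (j(c) = √(2*c) = √2*√c)
T(v, b) = -2*b² (T(v, b) = (-2*b)*b = -2*b²)
((-5 + T(-5, 3)*l(-1))*j(-6))*y(5, -4) = ((-5 + (-2*3²)*(-1 - 1*(-1)))*(√2*√(-6)))*(-4*(-4)) = ((-5 + (-2*9)*(-1 + 1))*(√2*(I*√6)))*16 = ((-5 - 18*0)*(2*I*√3))*16 = ((-5 + 0)*(2*I*√3))*16 = -10*I*√3*16 = -160*I*√3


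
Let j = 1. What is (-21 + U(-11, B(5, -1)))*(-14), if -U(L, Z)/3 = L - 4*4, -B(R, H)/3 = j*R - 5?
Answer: -840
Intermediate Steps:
B(R, H) = 15 - 3*R (B(R, H) = -3*(1*R - 5) = -3*(R - 5) = -3*(-5 + R) = 15 - 3*R)
U(L, Z) = 48 - 3*L (U(L, Z) = -3*(L - 4*4) = -3*(L - 16) = -3*(-16 + L) = 48 - 3*L)
(-21 + U(-11, B(5, -1)))*(-14) = (-21 + (48 - 3*(-11)))*(-14) = (-21 + (48 + 33))*(-14) = (-21 + 81)*(-14) = 60*(-14) = -840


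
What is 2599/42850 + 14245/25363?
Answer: 676316687/1086804550 ≈ 0.62230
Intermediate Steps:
2599/42850 + 14245/25363 = 676316687/1086804550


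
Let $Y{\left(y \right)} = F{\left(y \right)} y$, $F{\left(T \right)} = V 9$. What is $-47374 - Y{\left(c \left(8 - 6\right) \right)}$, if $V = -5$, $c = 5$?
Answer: $-46924$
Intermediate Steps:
$F{\left(T \right)} = -45$ ($F{\left(T \right)} = \left(-5\right) 9 = -45$)
$Y{\left(y \right)} = - 45 y$
$-47374 - Y{\left(c \left(8 - 6\right) \right)} = -47374 - - 45 \cdot 5 \left(8 - 6\right) = -47374 - - 45 \cdot 5 \cdot 2 = -47374 - \left(-45\right) 10 = -47374 - -450 = -47374 + 450 = -46924$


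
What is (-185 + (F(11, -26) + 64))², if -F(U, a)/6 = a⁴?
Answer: 7518437868529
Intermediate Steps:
F(U, a) = -6*a⁴
(-185 + (F(11, -26) + 64))² = (-185 + (-6*(-26)⁴ + 64))² = (-185 + (-6*456976 + 64))² = (-185 + (-2741856 + 64))² = (-185 - 2741792)² = (-2741977)² = 7518437868529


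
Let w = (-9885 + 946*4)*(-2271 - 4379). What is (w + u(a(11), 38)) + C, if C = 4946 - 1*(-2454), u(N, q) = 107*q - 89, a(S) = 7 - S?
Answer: 40583027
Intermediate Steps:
u(N, q) = -89 + 107*q
C = 7400 (C = 4946 + 2454 = 7400)
w = 40571650 (w = (-9885 + 3784)*(-6650) = -6101*(-6650) = 40571650)
(w + u(a(11), 38)) + C = (40571650 + (-89 + 107*38)) + 7400 = (40571650 + (-89 + 4066)) + 7400 = (40571650 + 3977) + 7400 = 40575627 + 7400 = 40583027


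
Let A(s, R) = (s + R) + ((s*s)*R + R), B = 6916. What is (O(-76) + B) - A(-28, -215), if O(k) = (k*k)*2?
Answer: 187486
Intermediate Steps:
O(k) = 2*k² (O(k) = k²*2 = 2*k²)
A(s, R) = s + 2*R + R*s² (A(s, R) = (R + s) + (s²*R + R) = (R + s) + (R*s² + R) = (R + s) + (R + R*s²) = s + 2*R + R*s²)
(O(-76) + B) - A(-28, -215) = (2*(-76)² + 6916) - (-28 + 2*(-215) - 215*(-28)²) = (2*5776 + 6916) - (-28 - 430 - 215*784) = (11552 + 6916) - (-28 - 430 - 168560) = 18468 - 1*(-169018) = 18468 + 169018 = 187486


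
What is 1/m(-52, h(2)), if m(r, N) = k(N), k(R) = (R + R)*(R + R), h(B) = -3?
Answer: 1/36 ≈ 0.027778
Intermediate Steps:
k(R) = 4*R² (k(R) = (2*R)*(2*R) = 4*R²)
m(r, N) = 4*N²
1/m(-52, h(2)) = 1/(4*(-3)²) = 1/(4*9) = 1/36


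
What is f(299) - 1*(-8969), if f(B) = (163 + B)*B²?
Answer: 41312231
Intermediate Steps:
f(B) = B²*(163 + B)
f(299) - 1*(-8969) = 299²*(163 + 299) - 1*(-8969) = 89401*462 + 8969 = 41303262 + 8969 = 41312231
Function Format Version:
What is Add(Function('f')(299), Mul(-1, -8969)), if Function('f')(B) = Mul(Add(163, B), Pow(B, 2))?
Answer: 41312231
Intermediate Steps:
Function('f')(B) = Mul(Pow(B, 2), Add(163, B))
Add(Function('f')(299), Mul(-1, -8969)) = Add(Mul(Pow(299, 2), Add(163, 299)), Mul(-1, -8969)) = Add(Mul(89401, 462), 8969) = Add(41303262, 8969) = 41312231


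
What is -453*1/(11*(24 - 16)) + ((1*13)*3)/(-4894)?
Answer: -1110207/215336 ≈ -5.1557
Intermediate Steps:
-453*1/(11*(24 - 16)) + ((1*13)*3)/(-4894) = -453/(8*11) + (13*3)*(-1/4894) = -453/88 + 39*(-1/4894) = -453*1/88 - 39/4894 = -453/88 - 39/4894 = -1110207/215336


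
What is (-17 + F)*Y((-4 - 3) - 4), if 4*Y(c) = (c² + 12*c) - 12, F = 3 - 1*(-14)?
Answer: 0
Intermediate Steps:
F = 17 (F = 3 + 14 = 17)
Y(c) = -3 + 3*c + c²/4 (Y(c) = ((c² + 12*c) - 12)/4 = (-12 + c² + 12*c)/4 = -3 + 3*c + c²/4)
(-17 + F)*Y((-4 - 3) - 4) = (-17 + 17)*(-3 + 3*((-4 - 3) - 4) + ((-4 - 3) - 4)²/4) = 0*(-3 + 3*(-7 - 4) + (-7 - 4)²/4) = 0*(-3 + 3*(-11) + (¼)*(-11)²) = 0*(-3 - 33 + (¼)*121) = 0*(-3 - 33 + 121/4) = 0*(-23/4) = 0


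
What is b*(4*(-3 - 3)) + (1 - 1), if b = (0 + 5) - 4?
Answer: -24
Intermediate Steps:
b = 1 (b = 5 - 4 = 1)
b*(4*(-3 - 3)) + (1 - 1) = 1*(4*(-3 - 3)) + (1 - 1) = 1*(4*(-6)) + 0 = 1*(-24) + 0 = -24 + 0 = -24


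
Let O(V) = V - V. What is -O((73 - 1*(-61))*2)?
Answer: 0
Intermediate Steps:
O(V) = 0
-O((73 - 1*(-61))*2) = -1*0 = 0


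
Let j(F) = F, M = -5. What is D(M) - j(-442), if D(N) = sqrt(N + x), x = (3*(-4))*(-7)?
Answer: 442 + sqrt(79) ≈ 450.89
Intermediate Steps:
x = 84 (x = -12*(-7) = 84)
D(N) = sqrt(84 + N) (D(N) = sqrt(N + 84) = sqrt(84 + N))
D(M) - j(-442) = sqrt(84 - 5) - 1*(-442) = sqrt(79) + 442 = 442 + sqrt(79)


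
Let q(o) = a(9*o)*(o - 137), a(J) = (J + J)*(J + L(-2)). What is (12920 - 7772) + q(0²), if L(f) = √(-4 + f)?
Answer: 5148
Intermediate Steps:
a(J) = 2*J*(J + I*√6) (a(J) = (J + J)*(J + √(-4 - 2)) = (2*J)*(J + √(-6)) = (2*J)*(J + I*√6) = 2*J*(J + I*√6))
q(o) = 18*o*(-137 + o)*(9*o + I*√6) (q(o) = (2*(9*o)*(9*o + I*√6))*(o - 137) = (18*o*(9*o + I*√6))*(-137 + o) = 18*o*(-137 + o)*(9*o + I*√6))
(12920 - 7772) + q(0²) = (12920 - 7772) + 18*0²*(-137 + 0²)*(9*0² + I*√6) = 5148 + 18*0*(-137 + 0)*(9*0 + I*√6) = 5148 + 18*0*(-137)*(0 + I*√6) = 5148 + 18*0*(-137)*(I*√6) = 5148 + 0 = 5148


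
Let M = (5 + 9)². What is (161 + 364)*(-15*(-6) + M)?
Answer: 150150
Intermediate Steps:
M = 196 (M = 14² = 196)
(161 + 364)*(-15*(-6) + M) = (161 + 364)*(-15*(-6) + 196) = 525*(90 + 196) = 525*286 = 150150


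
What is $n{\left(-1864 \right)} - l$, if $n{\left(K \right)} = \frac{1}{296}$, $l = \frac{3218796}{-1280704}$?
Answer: $\frac{29813885}{11846512} \approx 2.5167$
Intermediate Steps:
$l = - \frac{804699}{320176}$ ($l = 3218796 \left(- \frac{1}{1280704}\right) = - \frac{804699}{320176} \approx -2.5133$)
$n{\left(K \right)} = \frac{1}{296}$
$n{\left(-1864 \right)} - l = \frac{1}{296} - - \frac{804699}{320176} = \frac{1}{296} + \frac{804699}{320176} = \frac{29813885}{11846512}$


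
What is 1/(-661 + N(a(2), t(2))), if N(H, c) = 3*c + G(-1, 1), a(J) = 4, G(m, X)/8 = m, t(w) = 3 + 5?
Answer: -1/645 ≈ -0.0015504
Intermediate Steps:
t(w) = 8
G(m, X) = 8*m
N(H, c) = -8 + 3*c (N(H, c) = 3*c + 8*(-1) = 3*c - 8 = -8 + 3*c)
1/(-661 + N(a(2), t(2))) = 1/(-661 + (-8 + 3*8)) = 1/(-661 + (-8 + 24)) = 1/(-661 + 16) = 1/(-645) = -1/645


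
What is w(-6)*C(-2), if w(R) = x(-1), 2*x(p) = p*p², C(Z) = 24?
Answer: -12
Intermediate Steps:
x(p) = p³/2 (x(p) = (p*p²)/2 = p³/2)
w(R) = -½ (w(R) = (½)*(-1)³ = (½)*(-1) = -½)
w(-6)*C(-2) = -½*24 = -12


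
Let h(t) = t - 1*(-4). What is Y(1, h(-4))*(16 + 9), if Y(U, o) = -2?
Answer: -50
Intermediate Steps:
h(t) = 4 + t (h(t) = t + 4 = 4 + t)
Y(1, h(-4))*(16 + 9) = -2*(16 + 9) = -2*25 = -50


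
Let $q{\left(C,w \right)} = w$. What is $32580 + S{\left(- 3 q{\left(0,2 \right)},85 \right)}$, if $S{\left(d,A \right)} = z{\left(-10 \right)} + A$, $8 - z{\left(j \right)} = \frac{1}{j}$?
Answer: $\frac{326731}{10} \approx 32673.0$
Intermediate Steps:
$z{\left(j \right)} = 8 - \frac{1}{j}$
$S{\left(d,A \right)} = \frac{81}{10} + A$ ($S{\left(d,A \right)} = \left(8 - \frac{1}{-10}\right) + A = \left(8 - - \frac{1}{10}\right) + A = \left(8 + \frac{1}{10}\right) + A = \frac{81}{10} + A$)
$32580 + S{\left(- 3 q{\left(0,2 \right)},85 \right)} = 32580 + \left(\frac{81}{10} + 85\right) = 32580 + \frac{931}{10} = \frac{326731}{10}$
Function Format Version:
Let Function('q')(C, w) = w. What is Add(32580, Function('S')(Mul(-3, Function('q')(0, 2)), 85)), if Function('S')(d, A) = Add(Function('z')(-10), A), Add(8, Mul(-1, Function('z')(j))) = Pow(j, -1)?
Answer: Rational(326731, 10) ≈ 32673.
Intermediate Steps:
Function('z')(j) = Add(8, Mul(-1, Pow(j, -1)))
Function('S')(d, A) = Add(Rational(81, 10), A) (Function('S')(d, A) = Add(Add(8, Mul(-1, Pow(-10, -1))), A) = Add(Add(8, Mul(-1, Rational(-1, 10))), A) = Add(Add(8, Rational(1, 10)), A) = Add(Rational(81, 10), A))
Add(32580, Function('S')(Mul(-3, Function('q')(0, 2)), 85)) = Add(32580, Add(Rational(81, 10), 85)) = Add(32580, Rational(931, 10)) = Rational(326731, 10)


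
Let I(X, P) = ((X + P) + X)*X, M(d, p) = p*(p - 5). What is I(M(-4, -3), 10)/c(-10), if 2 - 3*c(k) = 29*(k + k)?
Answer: 696/97 ≈ 7.1753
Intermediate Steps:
M(d, p) = p*(-5 + p)
I(X, P) = X*(P + 2*X) (I(X, P) = ((P + X) + X)*X = (P + 2*X)*X = X*(P + 2*X))
c(k) = ⅔ - 58*k/3 (c(k) = ⅔ - 29*(k + k)/3 = ⅔ - 29*2*k/3 = ⅔ - 58*k/3)
I(M(-4, -3), 10)/c(-10) = ((-3*(-5 - 3))*(10 + 2*(-3*(-5 - 3))))/(⅔ - 58/3*(-10)) = ((-3*(-8))*(10 + 2*(-3*(-8))))/(⅔ + 580/3) = (24*(10 + 2*24))/194 = (24*(10 + 48))*(1/194) = (24*58)*(1/194) = 1392*(1/194) = 696/97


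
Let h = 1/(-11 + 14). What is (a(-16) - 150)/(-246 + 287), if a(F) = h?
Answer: -449/123 ≈ -3.6504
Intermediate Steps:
h = ⅓ (h = 1/3 = ⅓ ≈ 0.33333)
a(F) = ⅓
(a(-16) - 150)/(-246 + 287) = (⅓ - 150)/(-246 + 287) = -449/3/41 = -449/3*1/41 = -449/123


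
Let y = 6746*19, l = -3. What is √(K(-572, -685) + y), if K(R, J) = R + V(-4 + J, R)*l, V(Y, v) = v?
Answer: √129318 ≈ 359.61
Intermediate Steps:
K(R, J) = -2*R (K(R, J) = R + R*(-3) = R - 3*R = -2*R)
y = 128174
√(K(-572, -685) + y) = √(-2*(-572) + 128174) = √(1144 + 128174) = √129318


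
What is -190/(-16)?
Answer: 95/8 ≈ 11.875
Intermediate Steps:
-190/(-16) = -190*(-1/16) = 95/8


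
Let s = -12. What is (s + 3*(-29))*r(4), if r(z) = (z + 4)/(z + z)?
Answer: -99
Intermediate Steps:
r(z) = (4 + z)/(2*z) (r(z) = (4 + z)/((2*z)) = (4 + z)*(1/(2*z)) = (4 + z)/(2*z))
(s + 3*(-29))*r(4) = (-12 + 3*(-29))*((1/2)*(4 + 4)/4) = (-12 - 87)*((1/2)*(1/4)*8) = -99*1 = -99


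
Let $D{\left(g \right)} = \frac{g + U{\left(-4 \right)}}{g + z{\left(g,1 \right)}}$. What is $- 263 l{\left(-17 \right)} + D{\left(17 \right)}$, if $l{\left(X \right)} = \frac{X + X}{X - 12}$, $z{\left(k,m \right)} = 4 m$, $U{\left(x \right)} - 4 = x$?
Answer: $- \frac{187289}{609} \approx -307.54$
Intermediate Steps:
$U{\left(x \right)} = 4 + x$
$D{\left(g \right)} = \frac{g}{4 + g}$ ($D{\left(g \right)} = \frac{g + \left(4 - 4\right)}{g + 4 \cdot 1} = \frac{g + 0}{g + 4} = \frac{g}{4 + g}$)
$l{\left(X \right)} = \frac{2 X}{-12 + X}$
$- 263 l{\left(-17 \right)} + D{\left(17 \right)} = - 263 \cdot 2 \left(-17\right) \frac{1}{-12 - 17} + \frac{17}{4 + 17} = - 263 \cdot 2 \left(-17\right) \frac{1}{-29} + \frac{17}{21} = - 263 \cdot 2 \left(-17\right) \left(- \frac{1}{29}\right) + 17 \cdot \frac{1}{21} = \left(-263\right) \frac{34}{29} + \frac{17}{21} = - \frac{8942}{29} + \frac{17}{21} = - \frac{187289}{609}$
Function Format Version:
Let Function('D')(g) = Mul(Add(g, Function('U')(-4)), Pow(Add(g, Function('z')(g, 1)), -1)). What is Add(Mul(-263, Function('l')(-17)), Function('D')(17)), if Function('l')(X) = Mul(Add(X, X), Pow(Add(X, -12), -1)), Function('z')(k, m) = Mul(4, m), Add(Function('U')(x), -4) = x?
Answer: Rational(-187289, 609) ≈ -307.54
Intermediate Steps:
Function('U')(x) = Add(4, x)
Function('D')(g) = Mul(g, Pow(Add(4, g), -1)) (Function('D')(g) = Mul(Add(g, Add(4, -4)), Pow(Add(g, Mul(4, 1)), -1)) = Mul(Add(g, 0), Pow(Add(g, 4), -1)) = Mul(g, Pow(Add(4, g), -1)))
Function('l')(X) = Mul(2, X, Pow(Add(-12, X), -1)) (Function('l')(X) = Mul(Mul(2, X), Pow(Add(-12, X), -1)) = Mul(2, X, Pow(Add(-12, X), -1)))
Add(Mul(-263, Function('l')(-17)), Function('D')(17)) = Add(Mul(-263, Mul(2, -17, Pow(Add(-12, -17), -1))), Mul(17, Pow(Add(4, 17), -1))) = Add(Mul(-263, Mul(2, -17, Pow(-29, -1))), Mul(17, Pow(21, -1))) = Add(Mul(-263, Mul(2, -17, Rational(-1, 29))), Mul(17, Rational(1, 21))) = Add(Mul(-263, Rational(34, 29)), Rational(17, 21)) = Add(Rational(-8942, 29), Rational(17, 21)) = Rational(-187289, 609)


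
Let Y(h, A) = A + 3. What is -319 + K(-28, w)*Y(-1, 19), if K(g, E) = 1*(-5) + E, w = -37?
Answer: -1243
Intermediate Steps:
K(g, E) = -5 + E
Y(h, A) = 3 + A
-319 + K(-28, w)*Y(-1, 19) = -319 + (-5 - 37)*(3 + 19) = -319 - 42*22 = -319 - 924 = -1243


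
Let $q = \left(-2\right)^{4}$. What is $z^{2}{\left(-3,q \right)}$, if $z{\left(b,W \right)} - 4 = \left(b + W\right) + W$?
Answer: $1089$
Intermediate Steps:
$q = 16$
$z{\left(b,W \right)} = 4 + b + 2 W$ ($z{\left(b,W \right)} = 4 + \left(\left(b + W\right) + W\right) = 4 + \left(\left(W + b\right) + W\right) = 4 + \left(b + 2 W\right) = 4 + b + 2 W$)
$z^{2}{\left(-3,q \right)} = \left(4 - 3 + 2 \cdot 16\right)^{2} = \left(4 - 3 + 32\right)^{2} = 33^{2} = 1089$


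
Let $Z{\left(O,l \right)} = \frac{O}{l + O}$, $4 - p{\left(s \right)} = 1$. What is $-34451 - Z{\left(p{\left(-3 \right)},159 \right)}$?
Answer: $- \frac{1860355}{54} \approx -34451.0$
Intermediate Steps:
$p{\left(s \right)} = 3$ ($p{\left(s \right)} = 4 - 1 = 3$)
$Z{\left(O,l \right)} = \frac{O}{O + l}$
$-34451 - Z{\left(p{\left(-3 \right)},159 \right)} = -34451 - \frac{3}{3 + 159} = -34451 - \frac{3}{162} = -34451 - 3 \cdot \frac{1}{162} = -34451 - \frac{1}{54} = - \frac{1860355}{54}$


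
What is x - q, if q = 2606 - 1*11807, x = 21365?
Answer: 30566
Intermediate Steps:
q = -9201 (q = 2606 - 11807 = -9201)
x - q = 21365 - 1*(-9201) = 21365 + 9201 = 30566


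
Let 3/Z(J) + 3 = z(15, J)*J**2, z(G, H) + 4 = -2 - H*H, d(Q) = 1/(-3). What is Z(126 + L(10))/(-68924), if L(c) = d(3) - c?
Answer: 243/999730876039640 ≈ 2.4307e-13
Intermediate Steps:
d(Q) = -1/3
z(G, H) = -6 - H**2 (z(G, H) = -4 + (-2 - H*H) = -4 + (-2 - H**2) = -6 - H**2)
L(c) = -1/3 - c
Z(J) = 3/(-3 + J**2*(-6 - J**2)) (Z(J) = 3/(-3 + (-6 - J**2)*J**2) = 3/(-3 + J**2*(-6 - J**2)))
Z(126 + L(10))/(-68924) = -3/(3 + (126 + (-1/3 - 1*10))**2*(6 + (126 + (-1/3 - 1*10))**2))/(-68924) = -3/(3 + (126 + (-1/3 - 10))**2*(6 + (126 + (-1/3 - 10))**2))*(-1/68924) = -3/(3 + (126 - 31/3)**2*(6 + (126 - 31/3)**2))*(-1/68924) = -3/(3 + (347/3)**2*(6 + (347/3)**2))*(-1/68924) = -3/(3 + 120409*(6 + 120409/9)/9)*(-1/68924) = -3/(3 + (120409/9)*(120463/9))*(-1/68924) = -3/(3 + 14504829367/81)*(-1/68924) = -3/14504829610/81*(-1/68924) = -3*81/14504829610*(-1/68924) = -243/14504829610*(-1/68924) = 243/999730876039640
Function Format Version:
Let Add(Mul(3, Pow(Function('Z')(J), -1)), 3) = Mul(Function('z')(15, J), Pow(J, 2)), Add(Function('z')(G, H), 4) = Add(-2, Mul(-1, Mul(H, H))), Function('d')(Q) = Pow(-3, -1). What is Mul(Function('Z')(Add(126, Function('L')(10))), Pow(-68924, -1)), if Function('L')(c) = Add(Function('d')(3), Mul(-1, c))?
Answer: Rational(243, 999730876039640) ≈ 2.4307e-13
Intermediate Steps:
Function('d')(Q) = Rational(-1, 3)
Function('z')(G, H) = Add(-6, Mul(-1, Pow(H, 2))) (Function('z')(G, H) = Add(-4, Add(-2, Mul(-1, Mul(H, H)))) = Add(-4, Add(-2, Mul(-1, Pow(H, 2)))) = Add(-6, Mul(-1, Pow(H, 2))))
Function('L')(c) = Add(Rational(-1, 3), Mul(-1, c))
Function('Z')(J) = Mul(3, Pow(Add(-3, Mul(Pow(J, 2), Add(-6, Mul(-1, Pow(J, 2))))), -1)) (Function('Z')(J) = Mul(3, Pow(Add(-3, Mul(Add(-6, Mul(-1, Pow(J, 2))), Pow(J, 2))), -1)) = Mul(3, Pow(Add(-3, Mul(Pow(J, 2), Add(-6, Mul(-1, Pow(J, 2))))), -1)))
Mul(Function('Z')(Add(126, Function('L')(10))), Pow(-68924, -1)) = Mul(Mul(-3, Pow(Add(3, Mul(Pow(Add(126, Add(Rational(-1, 3), Mul(-1, 10))), 2), Add(6, Pow(Add(126, Add(Rational(-1, 3), Mul(-1, 10))), 2)))), -1)), Pow(-68924, -1)) = Mul(Mul(-3, Pow(Add(3, Mul(Pow(Add(126, Add(Rational(-1, 3), -10)), 2), Add(6, Pow(Add(126, Add(Rational(-1, 3), -10)), 2)))), -1)), Rational(-1, 68924)) = Mul(Mul(-3, Pow(Add(3, Mul(Pow(Add(126, Rational(-31, 3)), 2), Add(6, Pow(Add(126, Rational(-31, 3)), 2)))), -1)), Rational(-1, 68924)) = Mul(Mul(-3, Pow(Add(3, Mul(Pow(Rational(347, 3), 2), Add(6, Pow(Rational(347, 3), 2)))), -1)), Rational(-1, 68924)) = Mul(Mul(-3, Pow(Add(3, Mul(Rational(120409, 9), Add(6, Rational(120409, 9)))), -1)), Rational(-1, 68924)) = Mul(Mul(-3, Pow(Add(3, Mul(Rational(120409, 9), Rational(120463, 9))), -1)), Rational(-1, 68924)) = Mul(Mul(-3, Pow(Add(3, Rational(14504829367, 81)), -1)), Rational(-1, 68924)) = Mul(Mul(-3, Pow(Rational(14504829610, 81), -1)), Rational(-1, 68924)) = Mul(Mul(-3, Rational(81, 14504829610)), Rational(-1, 68924)) = Mul(Rational(-243, 14504829610), Rational(-1, 68924)) = Rational(243, 999730876039640)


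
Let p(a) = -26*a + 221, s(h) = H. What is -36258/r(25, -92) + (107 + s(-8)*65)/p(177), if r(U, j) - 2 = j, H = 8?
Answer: 26464978/65715 ≈ 402.72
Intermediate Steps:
s(h) = 8
p(a) = 221 - 26*a
r(U, j) = 2 + j
-36258/r(25, -92) + (107 + s(-8)*65)/p(177) = -36258/(2 - 92) + (107 + 8*65)/(221 - 26*177) = -36258/(-90) + (107 + 520)/(221 - 4602) = -36258*(-1/90) + 627/(-4381) = 6043/15 + 627*(-1/4381) = 6043/15 - 627/4381 = 26464978/65715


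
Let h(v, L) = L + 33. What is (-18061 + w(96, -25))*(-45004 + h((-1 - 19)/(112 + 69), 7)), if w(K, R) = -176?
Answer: 820008468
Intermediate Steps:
h(v, L) = 33 + L
(-18061 + w(96, -25))*(-45004 + h((-1 - 19)/(112 + 69), 7)) = (-18061 - 176)*(-45004 + (33 + 7)) = -18237*(-45004 + 40) = -18237*(-44964) = 820008468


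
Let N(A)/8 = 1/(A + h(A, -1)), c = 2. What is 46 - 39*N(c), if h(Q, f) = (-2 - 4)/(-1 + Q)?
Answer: 124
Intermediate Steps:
h(Q, f) = -6/(-1 + Q)
N(A) = 8/(A - 6/(-1 + A))
46 - 39*N(c) = 46 - 312*(-1 + 2)/(-6 + 2*(-1 + 2)) = 46 - 312/(-6 + 2*1) = 46 - 312/(-6 + 2) = 46 - 312/(-4) = 46 - 312*(-1)/4 = 46 - 39*(-2) = 46 + 78 = 124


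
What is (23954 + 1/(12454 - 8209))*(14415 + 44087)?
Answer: 5948760132962/4245 ≈ 1.4014e+9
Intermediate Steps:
(23954 + 1/(12454 - 8209))*(14415 + 44087) = (23954 + 1/4245)*58502 = (101684731/4245)*58502 = 5948760132962/4245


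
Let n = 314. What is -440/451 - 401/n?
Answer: -29001/12874 ≈ -2.2527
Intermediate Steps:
-440/451 - 401/n = -440/451 - 401/314 = -440*1/451 - 401*1/314 = -40/41 - 401/314 = -29001/12874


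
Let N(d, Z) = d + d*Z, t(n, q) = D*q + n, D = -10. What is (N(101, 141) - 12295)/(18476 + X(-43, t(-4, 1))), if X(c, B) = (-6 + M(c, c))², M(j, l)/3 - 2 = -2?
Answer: 23/208 ≈ 0.11058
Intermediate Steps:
M(j, l) = 0 (M(j, l) = 6 + 3*(-2) = 6 - 6 = 0)
t(n, q) = n - 10*q (t(n, q) = -10*q + n = n - 10*q)
X(c, B) = 36 (X(c, B) = (-6 + 0)² = (-6)² = 36)
N(d, Z) = d + Z*d
(N(101, 141) - 12295)/(18476 + X(-43, t(-4, 1))) = (101*(1 + 141) - 12295)/(18476 + 36) = (101*142 - 12295)/18512 = (14342 - 12295)*(1/18512) = 2047*(1/18512) = 23/208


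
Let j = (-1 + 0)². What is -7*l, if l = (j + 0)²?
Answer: -7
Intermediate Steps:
j = 1 (j = (-1)² = 1)
l = 1 (l = (1 + 0)² = 1² = 1)
-7*l = -7*1 = -7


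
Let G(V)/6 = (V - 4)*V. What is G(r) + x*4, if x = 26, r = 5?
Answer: 134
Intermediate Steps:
G(V) = 6*V*(-4 + V) (G(V) = 6*((V - 4)*V) = 6*((-4 + V)*V) = 6*(V*(-4 + V)) = 6*V*(-4 + V))
G(r) + x*4 = 6*5*(-4 + 5) + 26*4 = 6*5*1 + 104 = 30 + 104 = 134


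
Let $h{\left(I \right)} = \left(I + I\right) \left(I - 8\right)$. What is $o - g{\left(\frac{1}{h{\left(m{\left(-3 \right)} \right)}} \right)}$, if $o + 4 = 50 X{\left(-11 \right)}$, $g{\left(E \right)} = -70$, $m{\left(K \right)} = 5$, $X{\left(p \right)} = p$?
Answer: $-484$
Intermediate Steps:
$h{\left(I \right)} = 2 I \left(-8 + I\right)$
$o = -554$ ($o = -4 + 50 \left(-11\right) = -4 - 550 = -554$)
$o - g{\left(\frac{1}{h{\left(m{\left(-3 \right)} \right)}} \right)} = -554 - -70 = -554 + 70 = -484$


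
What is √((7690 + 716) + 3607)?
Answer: √12013 ≈ 109.60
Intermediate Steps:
√((7690 + 716) + 3607) = √(8406 + 3607) = √12013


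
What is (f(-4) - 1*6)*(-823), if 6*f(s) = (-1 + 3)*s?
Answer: 18106/3 ≈ 6035.3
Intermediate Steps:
f(s) = s/3 (f(s) = ((-1 + 3)*s)/6 = (2*s)/6 = s/3)
(f(-4) - 1*6)*(-823) = ((⅓)*(-4) - 1*6)*(-823) = (-4/3 - 6)*(-823) = -22/3*(-823) = 18106/3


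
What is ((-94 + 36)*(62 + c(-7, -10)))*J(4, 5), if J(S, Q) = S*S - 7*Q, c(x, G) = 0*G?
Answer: 68324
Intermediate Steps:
c(x, G) = 0
J(S, Q) = S**2 - 7*Q
((-94 + 36)*(62 + c(-7, -10)))*J(4, 5) = ((-94 + 36)*(62 + 0))*(4**2 - 7*5) = (-58*62)*(16 - 35) = -3596*(-19) = 68324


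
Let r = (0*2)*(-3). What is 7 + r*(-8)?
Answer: 7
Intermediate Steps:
r = 0 (r = 0*(-3) = 0)
7 + r*(-8) = 7 + 0*(-8) = 7 + 0 = 7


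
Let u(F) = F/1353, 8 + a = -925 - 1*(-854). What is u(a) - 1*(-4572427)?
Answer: 6186493652/1353 ≈ 4.5724e+6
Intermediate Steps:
a = -79 (a = -8 + (-925 - 1*(-854)) = -8 + (-925 + 854) = -8 - 71 = -79)
u(F) = F/1353 (u(F) = F*(1/1353) = F/1353)
u(a) - 1*(-4572427) = (1/1353)*(-79) - 1*(-4572427) = -79/1353 + 4572427 = 6186493652/1353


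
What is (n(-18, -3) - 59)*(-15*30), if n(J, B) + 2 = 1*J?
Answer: 35550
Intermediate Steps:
n(J, B) = -2 + J (n(J, B) = -2 + 1*J = -2 + J)
(n(-18, -3) - 59)*(-15*30) = ((-2 - 18) - 59)*(-15*30) = (-20 - 59)*(-450) = -79*(-450) = 35550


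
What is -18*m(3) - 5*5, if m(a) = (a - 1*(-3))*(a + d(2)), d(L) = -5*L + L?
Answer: 515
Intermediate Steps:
d(L) = -4*L
m(a) = (-8 + a)*(3 + a) (m(a) = (a - 1*(-3))*(a - 4*2) = (a + 3)*(a - 8) = (3 + a)*(-8 + a) = (-8 + a)*(3 + a))
-18*m(3) - 5*5 = -18*(-24 + 3**2 - 5*3) - 5*5 = -18*(-24 + 9 - 15) - 25 = -18*(-30) - 25 = 540 - 25 = 515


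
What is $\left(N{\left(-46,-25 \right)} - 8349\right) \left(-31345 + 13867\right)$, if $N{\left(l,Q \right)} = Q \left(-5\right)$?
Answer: $143739072$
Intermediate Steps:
$N{\left(l,Q \right)} = - 5 Q$
$\left(N{\left(-46,-25 \right)} - 8349\right) \left(-31345 + 13867\right) = \left(\left(-5\right) \left(-25\right) - 8349\right) \left(-31345 + 13867\right) = \left(125 - 8349\right) \left(-17478\right) = \left(-8224\right) \left(-17478\right) = 143739072$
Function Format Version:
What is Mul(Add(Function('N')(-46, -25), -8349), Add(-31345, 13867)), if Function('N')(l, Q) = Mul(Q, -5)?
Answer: 143739072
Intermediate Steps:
Function('N')(l, Q) = Mul(-5, Q)
Mul(Add(Function('N')(-46, -25), -8349), Add(-31345, 13867)) = Mul(Add(Mul(-5, -25), -8349), Add(-31345, 13867)) = Mul(Add(125, -8349), -17478) = Mul(-8224, -17478) = 143739072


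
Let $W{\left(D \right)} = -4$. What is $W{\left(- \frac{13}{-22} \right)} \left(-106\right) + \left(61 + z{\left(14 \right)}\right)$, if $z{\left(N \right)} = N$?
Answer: $499$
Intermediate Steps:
$W{\left(- \frac{13}{-22} \right)} \left(-106\right) + \left(61 + z{\left(14 \right)}\right) = \left(-4\right) \left(-106\right) + \left(61 + 14\right) = 424 + 75 = 499$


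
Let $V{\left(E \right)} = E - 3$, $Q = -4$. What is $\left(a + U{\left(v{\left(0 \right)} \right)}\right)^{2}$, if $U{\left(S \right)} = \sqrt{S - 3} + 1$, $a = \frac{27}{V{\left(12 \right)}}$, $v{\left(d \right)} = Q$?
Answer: $\left(4 + i \sqrt{7}\right)^{2} \approx 9.0 + 21.166 i$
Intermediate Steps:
$V{\left(E \right)} = -3 + E$
$v{\left(d \right)} = -4$
$a = 3$ ($a = \frac{27}{-3 + 12} = \frac{27}{9} = 27 \cdot \frac{1}{9} = 3$)
$U{\left(S \right)} = 1 + \sqrt{-3 + S}$ ($U{\left(S \right)} = \sqrt{-3 + S} + 1 = 1 + \sqrt{-3 + S}$)
$\left(a + U{\left(v{\left(0 \right)} \right)}\right)^{2} = \left(3 + \left(1 + \sqrt{-3 - 4}\right)\right)^{2} = \left(3 + \left(1 + \sqrt{-7}\right)\right)^{2} = \left(3 + \left(1 + i \sqrt{7}\right)\right)^{2} = \left(4 + i \sqrt{7}\right)^{2}$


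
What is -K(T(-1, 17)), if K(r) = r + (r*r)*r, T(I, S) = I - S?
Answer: 5850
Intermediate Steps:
K(r) = r + r³ (K(r) = r + r²*r = r + r³)
-K(T(-1, 17)) = -((-1 - 1*17) + (-1 - 1*17)³) = -((-1 - 17) + (-1 - 17)³) = -(-18 + (-18)³) = -(-18 - 5832) = -1*(-5850) = 5850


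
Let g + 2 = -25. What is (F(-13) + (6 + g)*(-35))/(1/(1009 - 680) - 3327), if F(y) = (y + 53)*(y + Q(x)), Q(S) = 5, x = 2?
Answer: -136535/1094582 ≈ -0.12474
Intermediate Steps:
g = -27 (g = -2 - 25 = -27)
F(y) = (5 + y)*(53 + y) (F(y) = (y + 53)*(y + 5) = (53 + y)*(5 + y) = (5 + y)*(53 + y))
(F(-13) + (6 + g)*(-35))/(1/(1009 - 680) - 3327) = ((265 + (-13)² + 58*(-13)) + (6 - 27)*(-35))/(1/(1009 - 680) - 3327) = ((265 + 169 - 754) - 21*(-35))/(1/329 - 3327) = (-320 + 735)/(1/329 - 3327) = 415/(-1094582/329) = 415*(-329/1094582) = -136535/1094582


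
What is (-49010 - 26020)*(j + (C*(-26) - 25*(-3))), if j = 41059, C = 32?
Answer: -3023859060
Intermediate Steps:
(-49010 - 26020)*(j + (C*(-26) - 25*(-3))) = (-49010 - 26020)*(41059 + (32*(-26) - 25*(-3))) = -75030*(41059 + (-832 + 75)) = -75030*(41059 - 757) = -75030*40302 = -3023859060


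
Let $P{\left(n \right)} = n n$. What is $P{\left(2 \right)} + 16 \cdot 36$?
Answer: $580$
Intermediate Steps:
$P{\left(n \right)} = n^{2}$
$P{\left(2 \right)} + 16 \cdot 36 = 2^{2} + 16 \cdot 36 = 4 + 576 = 580$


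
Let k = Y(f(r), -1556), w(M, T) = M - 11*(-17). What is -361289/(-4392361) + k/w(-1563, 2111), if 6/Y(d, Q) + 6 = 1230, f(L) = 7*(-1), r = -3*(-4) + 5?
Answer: 101410875095/1232953302144 ≈ 0.082250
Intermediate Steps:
r = 17 (r = 12 + 5 = 17)
f(L) = -7
w(M, T) = 187 + M (w(M, T) = M + 187 = 187 + M)
Y(d, Q) = 1/204 (Y(d, Q) = 6/(-6 + 1230) = 6/1224 = 6*(1/1224) = 1/204)
k = 1/204 ≈ 0.0049020
-361289/(-4392361) + k/w(-1563, 2111) = -361289/(-4392361) + 1/(204*(187 - 1563)) = -361289*(-1/4392361) + (1/204)/(-1376) = 361289/4392361 + (1/204)*(-1/1376) = 361289/4392361 - 1/280704 = 101410875095/1232953302144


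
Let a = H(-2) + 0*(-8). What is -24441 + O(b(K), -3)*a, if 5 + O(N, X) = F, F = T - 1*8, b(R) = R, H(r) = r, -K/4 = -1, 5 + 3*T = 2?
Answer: -24413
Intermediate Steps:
T = -1 (T = -5/3 + (⅓)*2 = -5/3 + ⅔ = -1)
K = 4 (K = -4*(-1) = 4)
a = -2 (a = -2 + 0*(-8) = -2 + 0 = -2)
F = -9 (F = -1 - 1*8 = -1 - 8 = -9)
O(N, X) = -14 (O(N, X) = -5 - 9 = -14)
-24441 + O(b(K), -3)*a = -24441 - 14*(-2) = -24441 + 28 = -24413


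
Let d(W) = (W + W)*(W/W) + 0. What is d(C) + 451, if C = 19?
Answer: 489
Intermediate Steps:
d(W) = 2*W (d(W) = (2*W)*1 + 0 = 2*W + 0 = 2*W)
d(C) + 451 = 2*19 + 451 = 38 + 451 = 489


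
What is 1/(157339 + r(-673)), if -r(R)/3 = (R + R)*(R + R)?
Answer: -1/5277809 ≈ -1.8947e-7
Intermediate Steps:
r(R) = -12*R² (r(R) = -3*(R + R)*(R + R) = -3*2*R*2*R = -12*R²)
1/(157339 + r(-673)) = 1/(157339 - 12*(-673)²) = 1/(157339 - 12*452929) = 1/(157339 - 5435148) = 1/(-5277809) = -1/5277809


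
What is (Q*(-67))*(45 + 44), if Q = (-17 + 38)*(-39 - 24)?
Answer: 7889049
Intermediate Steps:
Q = -1323 (Q = 21*(-63) = -1323)
(Q*(-67))*(45 + 44) = (-1323*(-67))*(45 + 44) = 88641*89 = 7889049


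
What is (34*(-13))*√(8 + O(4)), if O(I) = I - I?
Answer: -884*√2 ≈ -1250.2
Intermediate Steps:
O(I) = 0
(34*(-13))*√(8 + O(4)) = (34*(-13))*√(8 + 0) = -884*√2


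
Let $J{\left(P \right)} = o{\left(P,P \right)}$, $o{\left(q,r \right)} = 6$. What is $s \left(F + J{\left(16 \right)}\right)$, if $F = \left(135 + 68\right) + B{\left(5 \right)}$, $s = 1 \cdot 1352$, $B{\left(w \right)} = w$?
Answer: $289328$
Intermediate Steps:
$s = 1352$
$F = 208$ ($F = \left(135 + 68\right) + 5 = 203 + 5 = 208$)
$J{\left(P \right)} = 6$
$s \left(F + J{\left(16 \right)}\right) = 1352 \left(208 + 6\right) = 1352 \cdot 214 = 289328$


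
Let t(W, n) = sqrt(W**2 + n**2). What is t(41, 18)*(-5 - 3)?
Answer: -8*sqrt(2005) ≈ -358.22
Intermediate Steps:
t(41, 18)*(-5 - 3) = sqrt(41**2 + 18**2)*(-5 - 3) = sqrt(1681 + 324)*(-8) = sqrt(2005)*(-8) = -8*sqrt(2005)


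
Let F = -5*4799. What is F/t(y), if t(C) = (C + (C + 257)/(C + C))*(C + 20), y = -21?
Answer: -503895/559 ≈ -901.42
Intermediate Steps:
F = -23995
t(C) = (20 + C)*(C + (257 + C)/(2*C)) (t(C) = (C + (257 + C)/((2*C)))*(20 + C) = (C + (257 + C)*(1/(2*C)))*(20 + C) = (C + (257 + C)/(2*C))*(20 + C) = (20 + C)*(C + (257 + C)/(2*C)))
F/t(y) = -23995/(277/2 + (-21)² + 2570/(-21) + (41/2)*(-21)) = -23995/(277/2 + 441 + 2570*(-1/21) - 861/2) = -23995/(277/2 + 441 - 2570/21 - 861/2) = -23995/559/21 = -23995*21/559 = -503895/559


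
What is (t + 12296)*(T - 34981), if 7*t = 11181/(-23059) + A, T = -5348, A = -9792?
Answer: -70935861312531/161413 ≈ -4.3947e+8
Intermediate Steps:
t = -225804909/161413 (t = (11181/(-23059) - 9792)/7 = (11181*(-1/23059) - 9792)/7 = (-11181/23059 - 9792)/7 = (⅐)*(-225804909/23059) = -225804909/161413 ≈ -1398.9)
(t + 12296)*(T - 34981) = (-225804909/161413 + 12296)*(-5348 - 34981) = (1758929339/161413)*(-40329) = -70935861312531/161413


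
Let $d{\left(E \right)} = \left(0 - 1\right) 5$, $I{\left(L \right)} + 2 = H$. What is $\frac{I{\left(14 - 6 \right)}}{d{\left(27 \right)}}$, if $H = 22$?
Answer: $-4$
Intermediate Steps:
$I{\left(L \right)} = 20$ ($I{\left(L \right)} = -2 + 22 = 20$)
$d{\left(E \right)} = -5$ ($d{\left(E \right)} = \left(-1\right) 5 = -5$)
$\frac{I{\left(14 - 6 \right)}}{d{\left(27 \right)}} = \frac{20}{-5} = 20 \left(- \frac{1}{5}\right) = -4$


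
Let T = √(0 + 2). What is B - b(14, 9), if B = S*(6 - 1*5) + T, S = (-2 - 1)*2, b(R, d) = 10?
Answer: -16 + √2 ≈ -14.586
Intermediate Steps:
T = √2 ≈ 1.4142
S = -6 (S = -3*2 = -6)
B = -6 + √2 (B = -6*(6 - 1*5) + √2 = -6*(6 - 5) + √2 = -6*1 + √2 = -6 + √2 ≈ -4.5858)
B - b(14, 9) = (-6 + √2) - 1*10 = (-6 + √2) - 10 = -16 + √2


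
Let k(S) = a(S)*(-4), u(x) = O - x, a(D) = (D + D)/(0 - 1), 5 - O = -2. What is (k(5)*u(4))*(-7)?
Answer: -840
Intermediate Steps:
O = 7 (O = 5 - 1*(-2) = 5 + 2 = 7)
a(D) = -2*D (a(D) = (2*D)/(-1) = (2*D)*(-1) = -2*D)
u(x) = 7 - x
k(S) = 8*S (k(S) = -2*S*(-4) = 8*S)
(k(5)*u(4))*(-7) = ((8*5)*(7 - 1*4))*(-7) = (40*(7 - 4))*(-7) = (40*3)*(-7) = 120*(-7) = -840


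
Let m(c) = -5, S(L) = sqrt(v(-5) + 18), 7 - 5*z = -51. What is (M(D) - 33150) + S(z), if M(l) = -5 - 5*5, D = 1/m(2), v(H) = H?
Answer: -33180 + sqrt(13) ≈ -33176.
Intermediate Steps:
z = 58/5 (z = 7/5 - 1/5*(-51) = 7/5 + 51/5 = 58/5 ≈ 11.600)
S(L) = sqrt(13) (S(L) = sqrt(-5 + 18) = sqrt(13))
D = -1/5 (D = 1/(-5) = -1/5 ≈ -0.20000)
M(l) = -30 (M(l) = -5 - 25 = -30)
(M(D) - 33150) + S(z) = (-30 - 33150) + sqrt(13) = -33180 + sqrt(13)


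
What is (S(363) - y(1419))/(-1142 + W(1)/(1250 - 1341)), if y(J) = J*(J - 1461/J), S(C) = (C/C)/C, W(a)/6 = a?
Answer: 66465699209/37725864 ≈ 1761.8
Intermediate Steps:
W(a) = 6*a
S(C) = 1/C
(S(363) - y(1419))/(-1142 + W(1)/(1250 - 1341)) = (1/363 - (-1461 + 1419**2))/(-1142 + (6*1)/(1250 - 1341)) = (1/363 - (-1461 + 2013561))/(-1142 + 6/(-91)) = (1/363 - 1*2012100)/(-1142 - 1/91*6) = (1/363 - 2012100)/(-1142 - 6/91) = -730392299/(363*(-103928/91)) = -730392299/363*(-91/103928) = 66465699209/37725864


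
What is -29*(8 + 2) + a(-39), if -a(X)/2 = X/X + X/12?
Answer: -571/2 ≈ -285.50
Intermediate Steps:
a(X) = -2 - X/6 (a(X) = -2*(X/X + X/12) = -2*(1 + X*(1/12)) = -2*(1 + X/12) = -2 - X/6)
-29*(8 + 2) + a(-39) = -29*(8 + 2) + (-2 - ⅙*(-39)) = -29*10 + (-2 + 13/2) = -290 + 9/2 = -571/2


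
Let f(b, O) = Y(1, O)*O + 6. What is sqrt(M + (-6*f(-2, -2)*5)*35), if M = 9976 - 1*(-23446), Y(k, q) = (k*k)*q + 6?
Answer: sqrt(35522) ≈ 188.47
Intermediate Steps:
Y(k, q) = 6 + q*k**2 (Y(k, q) = k**2*q + 6 = q*k**2 + 6 = 6 + q*k**2)
f(b, O) = 6 + O*(6 + O) (f(b, O) = (6 + O*1**2)*O + 6 = (6 + O*1)*O + 6 = (6 + O)*O + 6 = O*(6 + O) + 6 = 6 + O*(6 + O))
M = 33422 (M = 9976 + 23446 = 33422)
sqrt(M + (-6*f(-2, -2)*5)*35) = sqrt(33422 + (-6*(6 - 2*(6 - 2))*5)*35) = sqrt(33422 + (-6*(6 - 2*4)*5)*35) = sqrt(33422 + (-6*(6 - 8)*5)*35) = sqrt(33422 + (-6*(-2)*5)*35) = sqrt(33422 + (12*5)*35) = sqrt(33422 + 60*35) = sqrt(33422 + 2100) = sqrt(35522)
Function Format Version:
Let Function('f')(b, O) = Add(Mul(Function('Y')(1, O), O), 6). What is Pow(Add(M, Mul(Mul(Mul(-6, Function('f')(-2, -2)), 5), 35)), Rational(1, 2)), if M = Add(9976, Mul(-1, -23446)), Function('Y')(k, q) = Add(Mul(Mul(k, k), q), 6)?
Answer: Pow(35522, Rational(1, 2)) ≈ 188.47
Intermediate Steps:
Function('Y')(k, q) = Add(6, Mul(q, Pow(k, 2))) (Function('Y')(k, q) = Add(Mul(Pow(k, 2), q), 6) = Add(Mul(q, Pow(k, 2)), 6) = Add(6, Mul(q, Pow(k, 2))))
Function('f')(b, O) = Add(6, Mul(O, Add(6, O))) (Function('f')(b, O) = Add(Mul(Add(6, Mul(O, Pow(1, 2))), O), 6) = Add(Mul(Add(6, Mul(O, 1)), O), 6) = Add(Mul(Add(6, O), O), 6) = Add(Mul(O, Add(6, O)), 6) = Add(6, Mul(O, Add(6, O))))
M = 33422 (M = Add(9976, 23446) = 33422)
Pow(Add(M, Mul(Mul(Mul(-6, Function('f')(-2, -2)), 5), 35)), Rational(1, 2)) = Pow(Add(33422, Mul(Mul(Mul(-6, Add(6, Mul(-2, Add(6, -2)))), 5), 35)), Rational(1, 2)) = Pow(Add(33422, Mul(Mul(Mul(-6, Add(6, Mul(-2, 4))), 5), 35)), Rational(1, 2)) = Pow(Add(33422, Mul(Mul(Mul(-6, Add(6, -8)), 5), 35)), Rational(1, 2)) = Pow(Add(33422, Mul(Mul(Mul(-6, -2), 5), 35)), Rational(1, 2)) = Pow(Add(33422, Mul(Mul(12, 5), 35)), Rational(1, 2)) = Pow(Add(33422, Mul(60, 35)), Rational(1, 2)) = Pow(Add(33422, 2100), Rational(1, 2)) = Pow(35522, Rational(1, 2))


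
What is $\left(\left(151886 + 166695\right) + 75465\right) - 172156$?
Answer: $221890$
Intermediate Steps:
$\left(\left(151886 + 166695\right) + 75465\right) - 172156 = \left(318581 + 75465\right) - 172156 = 394046 - 172156 = 221890$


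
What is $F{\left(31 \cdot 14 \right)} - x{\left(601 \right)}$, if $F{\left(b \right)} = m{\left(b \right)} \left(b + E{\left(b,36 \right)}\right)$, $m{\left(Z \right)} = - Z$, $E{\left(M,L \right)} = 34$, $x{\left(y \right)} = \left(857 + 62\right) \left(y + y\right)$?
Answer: $-1307750$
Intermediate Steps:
$x{\left(y \right)} = 1838 y$ ($x{\left(y \right)} = 919 \cdot 2 y = 1838 y$)
$F{\left(b \right)} = - b \left(34 + b\right)$ ($F{\left(b \right)} = - b \left(b + 34\right) = - b \left(34 + b\right)$)
$F{\left(31 \cdot 14 \right)} - x{\left(601 \right)} = - 31 \cdot 14 \left(34 + 31 \cdot 14\right) - 1838 \cdot 601 = \left(-1\right) 434 \left(34 + 434\right) - 1104638 = \left(-1\right) 434 \cdot 468 - 1104638 = -203112 - 1104638 = -1307750$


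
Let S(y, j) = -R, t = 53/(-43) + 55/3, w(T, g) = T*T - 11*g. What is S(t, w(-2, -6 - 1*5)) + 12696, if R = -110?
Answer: 12806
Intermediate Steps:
w(T, g) = T² - 11*g
t = 2206/129 (t = 53*(-1/43) + 55*(⅓) = -53/43 + 55/3 = 2206/129 ≈ 17.101)
S(y, j) = 110 (S(y, j) = -1*(-110) = 110)
S(t, w(-2, -6 - 1*5)) + 12696 = 110 + 12696 = 12806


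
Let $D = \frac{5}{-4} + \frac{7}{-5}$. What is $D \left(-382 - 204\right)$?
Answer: $\frac{15529}{10} \approx 1552.9$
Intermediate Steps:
$D = - \frac{53}{20}$ ($D = 5 \left(- \frac{1}{4}\right) + 7 \left(- \frac{1}{5}\right) = - \frac{5}{4} - \frac{7}{5} = - \frac{53}{20} \approx -2.65$)
$D \left(-382 - 204\right) = - \frac{53 \left(-382 - 204\right)}{20} = \left(- \frac{53}{20}\right) \left(-586\right) = \frac{15529}{10}$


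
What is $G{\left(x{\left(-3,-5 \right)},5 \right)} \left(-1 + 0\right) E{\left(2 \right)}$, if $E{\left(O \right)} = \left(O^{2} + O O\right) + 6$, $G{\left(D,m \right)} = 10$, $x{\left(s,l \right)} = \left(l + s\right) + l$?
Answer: $-140$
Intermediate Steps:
$x{\left(s,l \right)} = s + 2 l$
$E{\left(O \right)} = 6 + 2 O^{2}$ ($E{\left(O \right)} = \left(O^{2} + O^{2}\right) + 6 = 2 O^{2} + 6 = 6 + 2 O^{2}$)
$G{\left(x{\left(-3,-5 \right)},5 \right)} \left(-1 + 0\right) E{\left(2 \right)} = 10 \left(-1 + 0\right) \left(6 + 2 \cdot 2^{2}\right) = 10 \left(- (6 + 2 \cdot 4)\right) = 10 \left(- (6 + 8)\right) = 10 \left(\left(-1\right) 14\right) = 10 \left(-14\right) = -140$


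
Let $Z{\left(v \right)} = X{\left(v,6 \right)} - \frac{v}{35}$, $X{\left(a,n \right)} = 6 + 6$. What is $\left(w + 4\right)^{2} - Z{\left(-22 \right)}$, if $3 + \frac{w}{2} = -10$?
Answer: $\frac{16498}{35} \approx 471.37$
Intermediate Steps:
$w = -26$ ($w = -6 + 2 \left(-10\right) = -6 - 20 = -26$)
$X{\left(a,n \right)} = 12$
$Z{\left(v \right)} = 12 - \frac{v}{35}$
$\left(w + 4\right)^{2} - Z{\left(-22 \right)} = \left(-26 + 4\right)^{2} - \left(12 - - \frac{22}{35}\right) = \left(-22\right)^{2} - \left(12 + \frac{22}{35}\right) = 484 - \frac{442}{35} = \frac{16498}{35}$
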